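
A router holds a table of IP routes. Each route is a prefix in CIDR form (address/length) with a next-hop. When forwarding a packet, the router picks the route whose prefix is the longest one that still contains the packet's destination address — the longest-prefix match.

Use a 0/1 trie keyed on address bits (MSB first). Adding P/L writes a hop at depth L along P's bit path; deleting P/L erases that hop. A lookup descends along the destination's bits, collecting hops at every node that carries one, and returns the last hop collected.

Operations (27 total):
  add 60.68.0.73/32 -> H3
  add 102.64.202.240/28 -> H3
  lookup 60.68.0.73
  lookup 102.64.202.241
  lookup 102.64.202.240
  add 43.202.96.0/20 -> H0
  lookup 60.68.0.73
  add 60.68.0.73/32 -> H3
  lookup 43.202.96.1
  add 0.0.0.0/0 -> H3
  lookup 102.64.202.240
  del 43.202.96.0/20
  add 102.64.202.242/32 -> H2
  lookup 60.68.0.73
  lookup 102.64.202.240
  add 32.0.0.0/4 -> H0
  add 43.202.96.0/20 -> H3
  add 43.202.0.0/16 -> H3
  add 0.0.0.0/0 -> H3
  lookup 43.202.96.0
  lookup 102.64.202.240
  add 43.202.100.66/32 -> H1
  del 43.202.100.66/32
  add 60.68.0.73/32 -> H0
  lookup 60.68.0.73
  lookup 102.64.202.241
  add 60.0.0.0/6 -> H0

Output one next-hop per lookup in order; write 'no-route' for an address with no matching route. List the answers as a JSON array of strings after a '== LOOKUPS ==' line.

Apply in order:
  add 60.68.0.73/32 -> H3 at depth 32
  add 102.64.202.240/28 -> H3 at depth 28
  lookup 60.68.0.73: bits 00111100010001000000000001001001 walk d0:-→d1:-→d2:-→d3:-→d4:-→d5:-→d6:-→d7:-→d8:-→d9:-→d10:-→d11:-→d12:-→d13:-→d14:-→d15:-→d16:-→d17:-→d18:-→d19:-→d20:-→d21:-→d22:-→d23:-→d24:-→d25:-→d26:-→d27:-→d28:-→d29:-→d30:-→d31:-→d32:H3 -> H3
  lookup 102.64.202.241: bits 0110011001000000110010101111 walk d0:-→d1:-→d2:-→d3:-→d4:-→d5:-→d6:-→d7:-→d8:-→d9:-→d10:-→d11:-→d12:-→d13:-→d14:-→d15:-→d16:-→d17:-→d18:-→d19:-→d20:-→d21:-→d22:-→d23:-→d24:-→d25:-→d26:-→d27:-→d28:H3 -> H3
  lookup 102.64.202.240: bits 0110011001000000110010101111 walk d0:-→d1:-→d2:-→d3:-→d4:-→d5:-→d6:-→d7:-→d8:-→d9:-→d10:-→d11:-→d12:-→d13:-→d14:-→d15:-→d16:-→d17:-→d18:-→d19:-→d20:-→d21:-→d22:-→d23:-→d24:-→d25:-→d26:-→d27:-→d28:H3 -> H3
  add 43.202.96.0/20 -> H0 at depth 20
  lookup 60.68.0.73: bits 00111100010001000000000001001001 walk d0:-→d1:-→d2:-→d3:-→d4:-→d5:-→d6:-→d7:-→d8:-→d9:-→d10:-→d11:-→d12:-→d13:-→d14:-→d15:-→d16:-→d17:-→d18:-→d19:-→d20:-→d21:-→d22:-→d23:-→d24:-→d25:-→d26:-→d27:-→d28:-→d29:-→d30:-→d31:-→d32:H3 -> H3
  add 60.68.0.73/32 -> H3 at depth 32
  lookup 43.202.96.1: bits 00101011110010100110 walk d0:-→d1:-→d2:-→d3:-→d4:-→d5:-→d6:-→d7:-→d8:-→d9:-→d10:-→d11:-→d12:-→d13:-→d14:-→d15:-→d16:-→d17:-→d18:-→d19:-→d20:H0 -> H0
  add 0.0.0.0/0 -> H3 at depth 0
  lookup 102.64.202.240: bits 0110011001000000110010101111 walk d0:H3→d1:-→d2:-→d3:-→d4:-→d5:-→d6:-→d7:-→d8:-→d9:-→d10:-→d11:-→d12:-→d13:-→d14:-→d15:-→d16:-→d17:-→d18:-→d19:-→d20:-→d21:-→d22:-→d23:-→d24:-→d25:-→d26:-→d27:-→d28:H3 -> H3
  del 43.202.96.0/20 (clear depth 20)
  add 102.64.202.242/32 -> H2 at depth 32
  lookup 60.68.0.73: bits 00111100010001000000000001001001 walk d0:H3→d1:-→d2:-→d3:-→d4:-→d5:-→d6:-→d7:-→d8:-→d9:-→d10:-→d11:-→d12:-→d13:-→d14:-→d15:-→d16:-→d17:-→d18:-→d19:-→d20:-→d21:-→d22:-→d23:-→d24:-→d25:-→d26:-→d27:-→d28:-→d29:-→d30:-→d31:-→d32:H3 -> H3
  lookup 102.64.202.240: bits 011001100100000011001010111100 walk d0:H3→d1:-→d2:-→d3:-→d4:-→d5:-→d6:-→d7:-→d8:-→d9:-→d10:-→d11:-→d12:-→d13:-→d14:-→d15:-→d16:-→d17:-→d18:-→d19:-→d20:-→d21:-→d22:-→d23:-→d24:-→d25:-→d26:-→d27:-→d28:H3→d29:-→d30:- -> H3
  add 32.0.0.0/4 -> H0 at depth 4
  add 43.202.96.0/20 -> H3 at depth 20
  add 43.202.0.0/16 -> H3 at depth 16
  add 0.0.0.0/0 -> H3 at depth 0
  lookup 43.202.96.0: bits 00101011110010100110 walk d0:H3→d1:-→d2:-→d3:-→d4:H0→d5:-→d6:-→d7:-→d8:-→d9:-→d10:-→d11:-→d12:-→d13:-→d14:-→d15:-→d16:H3→d17:-→d18:-→d19:-→d20:H3 -> H3
  lookup 102.64.202.240: bits 011001100100000011001010111100 walk d0:H3→d1:-→d2:-→d3:-→d4:-→d5:-→d6:-→d7:-→d8:-→d9:-→d10:-→d11:-→d12:-→d13:-→d14:-→d15:-→d16:-→d17:-→d18:-→d19:-→d20:-→d21:-→d22:-→d23:-→d24:-→d25:-→d26:-→d27:-→d28:H3→d29:-→d30:- -> H3
  add 43.202.100.66/32 -> H1 at depth 32
  del 43.202.100.66/32 (clear depth 32)
  add 60.68.0.73/32 -> H0 at depth 32
  lookup 60.68.0.73: bits 00111100010001000000000001001001 walk d0:H3→d1:-→d2:-→d3:-→d4:-→d5:-→d6:-→d7:-→d8:-→d9:-→d10:-→d11:-→d12:-→d13:-→d14:-→d15:-→d16:-→d17:-→d18:-→d19:-→d20:-→d21:-→d22:-→d23:-→d24:-→d25:-→d26:-→d27:-→d28:-→d29:-→d30:-→d31:-→d32:H0 -> H0
  lookup 102.64.202.241: bits 011001100100000011001010111100 walk d0:H3→d1:-→d2:-→d3:-→d4:-→d5:-→d6:-→d7:-→d8:-→d9:-→d10:-→d11:-→d12:-→d13:-→d14:-→d15:-→d16:-→d17:-→d18:-→d19:-→d20:-→d21:-→d22:-→d23:-→d24:-→d25:-→d26:-→d27:-→d28:H3→d29:-→d30:- -> H3
  add 60.0.0.0/6 -> H0 at depth 6

== LOOKUPS ==
["H3","H3","H3","H3","H0","H3","H3","H3","H3","H3","H0","H3"]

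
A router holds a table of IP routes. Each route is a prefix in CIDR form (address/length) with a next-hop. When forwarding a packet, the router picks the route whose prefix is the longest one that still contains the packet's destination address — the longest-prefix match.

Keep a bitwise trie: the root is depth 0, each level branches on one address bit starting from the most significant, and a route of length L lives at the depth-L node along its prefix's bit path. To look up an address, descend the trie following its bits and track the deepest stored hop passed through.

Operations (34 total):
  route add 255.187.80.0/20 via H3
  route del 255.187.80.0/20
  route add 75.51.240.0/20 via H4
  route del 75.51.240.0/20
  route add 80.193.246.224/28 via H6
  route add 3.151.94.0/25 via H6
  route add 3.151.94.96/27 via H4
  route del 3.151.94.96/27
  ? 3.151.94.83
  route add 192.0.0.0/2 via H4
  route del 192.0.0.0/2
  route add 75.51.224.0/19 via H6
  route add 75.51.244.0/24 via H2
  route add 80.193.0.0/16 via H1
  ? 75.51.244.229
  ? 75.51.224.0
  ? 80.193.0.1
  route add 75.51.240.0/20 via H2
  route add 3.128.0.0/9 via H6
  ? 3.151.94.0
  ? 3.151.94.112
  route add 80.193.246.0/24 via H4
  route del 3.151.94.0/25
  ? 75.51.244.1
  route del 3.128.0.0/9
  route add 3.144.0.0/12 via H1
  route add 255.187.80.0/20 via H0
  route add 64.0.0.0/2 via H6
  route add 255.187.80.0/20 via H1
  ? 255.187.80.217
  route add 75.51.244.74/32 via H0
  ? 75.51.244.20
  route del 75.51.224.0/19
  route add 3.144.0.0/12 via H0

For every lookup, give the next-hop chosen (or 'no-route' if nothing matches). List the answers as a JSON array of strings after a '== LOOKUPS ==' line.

Process each operation:
  add 255.187.80.0/20 -> H3 at depth 20
  - 255.187.80.0/20 clear@20
  add 75.51.240.0/20 -> H4 at depth 20
  - 75.51.240.0/20 clear@20
  add 80.193.246.224/28 -> H6 at depth 28
  add 3.151.94.0/25 -> H6 at depth 25
  add 3.151.94.96/27 -> H4 at depth 27
  - 3.151.94.96/27 clear@27
  lookup 3.151.94.83: bits 00000011100101110101111001 walk d0:-→d1:-→d2:-→d3:-→d4:-→d5:-→d6:-→d7:-→d8:-→d9:-→d10:-→d11:-→d12:-→d13:-→d14:-→d15:-→d16:-→d17:-→d18:-→d19:-→d20:-→d21:-→d22:-→d23:-→d24:-→d25:H6→d26:- -> H6
  add 192.0.0.0/2 -> H4 at depth 2
  - 192.0.0.0/2 clear@2
  add 75.51.224.0/19 -> H6 at depth 19
  add 75.51.244.0/24 -> H2 at depth 24
  add 80.193.0.0/16 -> H1 at depth 16
  lookup 75.51.244.229: bits 010010110011001111110100 walk d0:-→d1:-→d2:-→d3:-→d4:-→d5:-→d6:-→d7:-→d8:-→d9:-→d10:-→d11:-→d12:-→d13:-→d14:-→d15:-→d16:-→d17:-→d18:-→d19:H6→d20:-→d21:-→d22:-→d23:-→d24:H2 -> H2
  lookup 75.51.224.0: bits 0100101100110011111 walk d0:-→d1:-→d2:-→d3:-→d4:-→d5:-→d6:-→d7:-→d8:-→d9:-→d10:-→d11:-→d12:-→d13:-→d14:-→d15:-→d16:-→d17:-→d18:-→d19:H6 -> H6
  lookup 80.193.0.1: bits 0101000011000001 walk d0:-→d1:-→d2:-→d3:-→d4:-→d5:-→d6:-→d7:-→d8:-→d9:-→d10:-→d11:-→d12:-→d13:-→d14:-→d15:-→d16:H1 -> H1
  add 75.51.240.0/20 -> H2 at depth 20
  add 3.128.0.0/9 -> H6 at depth 9
  lookup 3.151.94.0: bits 0000001110010111010111100 walk d0:-→d1:-→d2:-→d3:-→d4:-→d5:-→d6:-→d7:-→d8:-→d9:H6→d10:-→d11:-→d12:-→d13:-→d14:-→d15:-→d16:-→d17:-→d18:-→d19:-→d20:-→d21:-→d22:-→d23:-→d24:-→d25:H6 -> H6
  lookup 3.151.94.112: bits 000000111001011101011110011 walk d0:-→d1:-→d2:-→d3:-→d4:-→d5:-→d6:-→d7:-→d8:-→d9:H6→d10:-→d11:-→d12:-→d13:-→d14:-→d15:-→d16:-→d17:-→d18:-→d19:-→d20:-→d21:-→d22:-→d23:-→d24:-→d25:H6→d26:-→d27:- -> H6
  add 80.193.246.0/24 -> H4 at depth 24
  - 3.151.94.0/25 clear@25
  lookup 75.51.244.1: bits 010010110011001111110100 walk d0:-→d1:-→d2:-→d3:-→d4:-→d5:-→d6:-→d7:-→d8:-→d9:-→d10:-→d11:-→d12:-→d13:-→d14:-→d15:-→d16:-→d17:-→d18:-→d19:H6→d20:H2→d21:-→d22:-→d23:-→d24:H2 -> H2
  - 3.128.0.0/9 clear@9
  add 3.144.0.0/12 -> H1 at depth 12
  add 255.187.80.0/20 -> H0 at depth 20
  add 64.0.0.0/2 -> H6 at depth 2
  add 255.187.80.0/20 -> H1 at depth 20
  lookup 255.187.80.217: bits 11111111101110110101 walk d0:-→d1:-→d2:-→d3:-→d4:-→d5:-→d6:-→d7:-→d8:-→d9:-→d10:-→d11:-→d12:-→d13:-→d14:-→d15:-→d16:-→d17:-→d18:-→d19:-→d20:H1 -> H1
  add 75.51.244.74/32 -> H0 at depth 32
  lookup 75.51.244.20: bits 0100101100110011111101000 walk d0:-→d1:-→d2:H6→d3:-→d4:-→d5:-→d6:-→d7:-→d8:-→d9:-→d10:-→d11:-→d12:-→d13:-→d14:-→d15:-→d16:-→d17:-→d18:-→d19:H6→d20:H2→d21:-→d22:-→d23:-→d24:H2→d25:- -> H2
  - 75.51.224.0/19 clear@19
  add 3.144.0.0/12 -> H0 at depth 12

== LOOKUPS ==
["H6","H2","H6","H1","H6","H6","H2","H1","H2"]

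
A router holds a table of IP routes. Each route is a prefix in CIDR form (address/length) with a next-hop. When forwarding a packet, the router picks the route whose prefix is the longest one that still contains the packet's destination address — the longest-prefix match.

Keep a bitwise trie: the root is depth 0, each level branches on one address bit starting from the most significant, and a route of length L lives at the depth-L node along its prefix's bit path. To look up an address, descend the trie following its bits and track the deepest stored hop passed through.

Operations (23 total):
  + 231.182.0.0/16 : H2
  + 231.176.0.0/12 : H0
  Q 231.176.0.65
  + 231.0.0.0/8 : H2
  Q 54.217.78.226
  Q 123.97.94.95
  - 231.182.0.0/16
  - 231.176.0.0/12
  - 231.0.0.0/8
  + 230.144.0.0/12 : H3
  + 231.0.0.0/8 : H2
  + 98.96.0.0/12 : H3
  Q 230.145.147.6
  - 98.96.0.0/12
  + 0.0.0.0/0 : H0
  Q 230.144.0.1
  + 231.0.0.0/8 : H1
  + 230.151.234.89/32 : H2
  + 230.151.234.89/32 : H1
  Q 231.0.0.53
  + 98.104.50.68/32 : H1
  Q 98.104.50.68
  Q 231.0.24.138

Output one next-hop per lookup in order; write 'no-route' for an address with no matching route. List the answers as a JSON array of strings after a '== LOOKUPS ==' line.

Apply in order:
  + 231.182.0.0/16 (H2) depth=16
  + 231.176.0.0/12 (H0) depth=12
  ? 231.176.0.65  path d0:-→d1:-→d2:-→d3:-→d4:-→d5:-→d6:-→d7:-→d8:-→d9:-→d10:-→d11:-→d12:H0→d13:-  best=H0
  + 231.0.0.0/8 (H2) depth=8
  ? 54.217.78.226  path d0:-  best=no-route
  ? 123.97.94.95  path d0:-  best=no-route
  - 231.182.0.0/16 clear@16
  - 231.176.0.0/12 clear@12
  - 231.0.0.0/8 clear@8
  + 230.144.0.0/12 (H3) depth=12
  + 231.0.0.0/8 (H2) depth=8
  + 98.96.0.0/12 (H3) depth=12
  ? 230.145.147.6  path d0:-→d1:-→d2:-→d3:-→d4:-→d5:-→d6:-→d7:-→d8:-→d9:-→d10:-→d11:-→d12:H3  best=H3
  - 98.96.0.0/12 clear@12
  + 0.0.0.0/0 (H0) depth=0
  ? 230.144.0.1  path d0:H0→d1:-→d2:-→d3:-→d4:-→d5:-→d6:-→d7:-→d8:-→d9:-→d10:-→d11:-→d12:H3  best=H3
  + 231.0.0.0/8 (H1) depth=8
  + 230.151.234.89/32 (H2) depth=32
  + 230.151.234.89/32 (H1) depth=32
  ? 231.0.0.53  path d0:H0→d1:-→d2:-→d3:-→d4:-→d5:-→d6:-→d7:-→d8:H1  best=H1
  + 98.104.50.68/32 (H1) depth=32
  ? 98.104.50.68  path d0:H0→d1:-→d2:-→d3:-→d4:-→d5:-→d6:-→d7:-→d8:-→d9:-→d10:-→d11:-→d12:-→d13:-→d14:-→d15:-→d16:-→d17:-→d18:-→d19:-→d20:-→d21:-→d22:-→d23:-→d24:-→d25:-→d26:-→d27:-→d28:-→d29:-→d30:-→d31:-→d32:H1  best=H1
  ? 231.0.24.138  path d0:H0→d1:-→d2:-→d3:-→d4:-→d5:-→d6:-→d7:-→d8:H1  best=H1

== LOOKUPS ==
["H0","no-route","no-route","H3","H3","H1","H1","H1"]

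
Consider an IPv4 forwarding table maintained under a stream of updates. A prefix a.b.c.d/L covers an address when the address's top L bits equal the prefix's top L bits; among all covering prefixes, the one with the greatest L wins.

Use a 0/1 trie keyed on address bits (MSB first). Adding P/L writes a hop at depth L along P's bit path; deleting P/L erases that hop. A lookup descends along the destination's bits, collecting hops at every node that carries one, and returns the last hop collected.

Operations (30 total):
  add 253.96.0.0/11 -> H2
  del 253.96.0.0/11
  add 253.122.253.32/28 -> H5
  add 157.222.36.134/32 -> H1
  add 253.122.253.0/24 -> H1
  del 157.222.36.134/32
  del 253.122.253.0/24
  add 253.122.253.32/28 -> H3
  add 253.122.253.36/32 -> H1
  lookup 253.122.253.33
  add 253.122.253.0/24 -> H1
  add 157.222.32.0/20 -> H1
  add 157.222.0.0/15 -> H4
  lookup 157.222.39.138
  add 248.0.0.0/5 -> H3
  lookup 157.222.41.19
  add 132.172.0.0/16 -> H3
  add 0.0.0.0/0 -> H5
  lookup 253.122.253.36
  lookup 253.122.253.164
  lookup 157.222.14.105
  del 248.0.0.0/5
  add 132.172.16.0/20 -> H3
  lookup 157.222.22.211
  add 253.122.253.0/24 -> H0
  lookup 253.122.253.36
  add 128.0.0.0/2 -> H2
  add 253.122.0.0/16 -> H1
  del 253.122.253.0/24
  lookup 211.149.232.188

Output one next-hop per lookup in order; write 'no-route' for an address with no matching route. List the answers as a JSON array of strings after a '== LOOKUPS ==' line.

Process each operation:
  add 253.96.0.0/11 -> H2 at depth 11
  - 253.96.0.0/11 clear@11
  add 253.122.253.32/28 -> H5 at depth 28
  add 157.222.36.134/32 -> H1 at depth 32
  add 253.122.253.0/24 -> H1 at depth 24
  - 157.222.36.134/32 clear@32
  - 253.122.253.0/24 clear@24
  add 253.122.253.32/28 -> H3 at depth 28
  add 253.122.253.36/32 -> H1 at depth 32
  lookup 253.122.253.33: bits 11111101011110101111110100100 walk d0:-→d1:-→d2:-→d3:-→d4:-→d5:-→d6:-→d7:-→d8:-→d9:-→d10:-→d11:-→d12:-→d13:-→d14:-→d15:-→d16:-→d17:-→d18:-→d19:-→d20:-→d21:-→d22:-→d23:-→d24:-→d25:-→d26:-→d27:-→d28:H3→d29:- -> H3
  add 253.122.253.0/24 -> H1 at depth 24
  add 157.222.32.0/20 -> H1 at depth 20
  add 157.222.0.0/15 -> H4 at depth 15
  lookup 157.222.39.138: bits 1001110111011110001001 walk d0:-→d1:-→d2:-→d3:-→d4:-→d5:-→d6:-→d7:-→d8:-→d9:-→d10:-→d11:-→d12:-→d13:-→d14:-→d15:H4→d16:-→d17:-→d18:-→d19:-→d20:H1→d21:-→d22:- -> H1
  add 248.0.0.0/5 -> H3 at depth 5
  lookup 157.222.41.19: bits 10011101110111100010 walk d0:-→d1:-→d2:-→d3:-→d4:-→d5:-→d6:-→d7:-→d8:-→d9:-→d10:-→d11:-→d12:-→d13:-→d14:-→d15:H4→d16:-→d17:-→d18:-→d19:-→d20:H1 -> H1
  add 132.172.0.0/16 -> H3 at depth 16
  add 0.0.0.0/0 -> H5 at depth 0
  lookup 253.122.253.36: bits 11111101011110101111110100100100 walk d0:H5→d1:-→d2:-→d3:-→d4:-→d5:H3→d6:-→d7:-→d8:-→d9:-→d10:-→d11:-→d12:-→d13:-→d14:-→d15:-→d16:-→d17:-→d18:-→d19:-→d20:-→d21:-→d22:-→d23:-→d24:H1→d25:-→d26:-→d27:-→d28:H3→d29:-→d30:-→d31:-→d32:H1 -> H1
  lookup 253.122.253.164: bits 111111010111101011111101 walk d0:H5→d1:-→d2:-→d3:-→d4:-→d5:H3→d6:-→d7:-→d8:-→d9:-→d10:-→d11:-→d12:-→d13:-→d14:-→d15:-→d16:-→d17:-→d18:-→d19:-→d20:-→d21:-→d22:-→d23:-→d24:H1 -> H1
  lookup 157.222.14.105: bits 100111011101111000 walk d0:H5→d1:-→d2:-→d3:-→d4:-→d5:-→d6:-→d7:-→d8:-→d9:-→d10:-→d11:-→d12:-→d13:-→d14:-→d15:H4→d16:-→d17:-→d18:- -> H4
  - 248.0.0.0/5 clear@5
  add 132.172.16.0/20 -> H3 at depth 20
  lookup 157.222.22.211: bits 100111011101111000 walk d0:H5→d1:-→d2:-→d3:-→d4:-→d5:-→d6:-→d7:-→d8:-→d9:-→d10:-→d11:-→d12:-→d13:-→d14:-→d15:H4→d16:-→d17:-→d18:- -> H4
  add 253.122.253.0/24 -> H0 at depth 24
  lookup 253.122.253.36: bits 11111101011110101111110100100100 walk d0:H5→d1:-→d2:-→d3:-→d4:-→d5:-→d6:-→d7:-→d8:-→d9:-→d10:-→d11:-→d12:-→d13:-→d14:-→d15:-→d16:-→d17:-→d18:-→d19:-→d20:-→d21:-→d22:-→d23:-→d24:H0→d25:-→d26:-→d27:-→d28:H3→d29:-→d30:-→d31:-→d32:H1 -> H1
  add 128.0.0.0/2 -> H2 at depth 2
  add 253.122.0.0/16 -> H1 at depth 16
  - 253.122.253.0/24 clear@24
  lookup 211.149.232.188: bits 11 walk d0:H5→d1:-→d2:- -> H5

== LOOKUPS ==
["H3","H1","H1","H1","H1","H4","H4","H1","H5"]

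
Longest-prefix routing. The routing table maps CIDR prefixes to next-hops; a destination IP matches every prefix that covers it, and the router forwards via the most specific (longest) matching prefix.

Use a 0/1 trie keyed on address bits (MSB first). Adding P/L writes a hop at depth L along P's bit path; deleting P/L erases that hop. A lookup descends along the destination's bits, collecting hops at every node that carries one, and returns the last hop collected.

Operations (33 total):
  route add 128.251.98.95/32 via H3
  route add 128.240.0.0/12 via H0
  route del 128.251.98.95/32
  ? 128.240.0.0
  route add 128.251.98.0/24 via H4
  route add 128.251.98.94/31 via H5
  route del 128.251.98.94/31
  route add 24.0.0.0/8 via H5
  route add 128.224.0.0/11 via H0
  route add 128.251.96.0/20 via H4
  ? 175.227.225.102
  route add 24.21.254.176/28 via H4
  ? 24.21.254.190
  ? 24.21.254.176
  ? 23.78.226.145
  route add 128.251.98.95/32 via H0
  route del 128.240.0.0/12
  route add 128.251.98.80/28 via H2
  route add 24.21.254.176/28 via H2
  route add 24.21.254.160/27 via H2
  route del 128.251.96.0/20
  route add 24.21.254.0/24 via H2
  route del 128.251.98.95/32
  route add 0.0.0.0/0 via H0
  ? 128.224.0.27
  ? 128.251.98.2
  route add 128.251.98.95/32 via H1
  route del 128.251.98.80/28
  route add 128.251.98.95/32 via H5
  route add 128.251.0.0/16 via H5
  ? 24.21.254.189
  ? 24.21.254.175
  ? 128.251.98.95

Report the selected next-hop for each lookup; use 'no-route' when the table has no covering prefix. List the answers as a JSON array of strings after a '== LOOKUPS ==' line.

Trace:
  + 128.251.98.95/32 (H3) depth=32
  + 128.240.0.0/12 (H0) depth=12
  del 128.251.98.95/32 (clear depth 32)
  lookup 128.240.0.0: bits 100000001111 walk d0:-→d1:-→d2:-→d3:-→d4:-→d5:-→d6:-→d7:-→d8:-→d9:-→d10:-→d11:-→d12:H0 -> H0
  + 128.251.98.0/24 (H4) depth=24
  + 128.251.98.94/31 (H5) depth=31
  del 128.251.98.94/31 (clear depth 31)
  + 24.0.0.0/8 (H5) depth=8
  + 128.224.0.0/11 (H0) depth=11
  + 128.251.96.0/20 (H4) depth=20
  lookup 175.227.225.102: bits 10 walk d0:-→d1:-→d2:- -> no-route
  + 24.21.254.176/28 (H4) depth=28
  lookup 24.21.254.190: bits 0001100000010101111111101011 walk d0:-→d1:-→d2:-→d3:-→d4:-→d5:-→d6:-→d7:-→d8:H5→d9:-→d10:-→d11:-→d12:-→d13:-→d14:-→d15:-→d16:-→d17:-→d18:-→d19:-→d20:-→d21:-→d22:-→d23:-→d24:-→d25:-→d26:-→d27:-→d28:H4 -> H4
  lookup 24.21.254.176: bits 0001100000010101111111101011 walk d0:-→d1:-→d2:-→d3:-→d4:-→d5:-→d6:-→d7:-→d8:H5→d9:-→d10:-→d11:-→d12:-→d13:-→d14:-→d15:-→d16:-→d17:-→d18:-→d19:-→d20:-→d21:-→d22:-→d23:-→d24:-→d25:-→d26:-→d27:-→d28:H4 -> H4
  lookup 23.78.226.145: bits 0001 walk d0:-→d1:-→d2:-→d3:-→d4:- -> no-route
  + 128.251.98.95/32 (H0) depth=32
  del 128.240.0.0/12 (clear depth 12)
  + 128.251.98.80/28 (H2) depth=28
  + 24.21.254.176/28 (H2) depth=28
  + 24.21.254.160/27 (H2) depth=27
  del 128.251.96.0/20 (clear depth 20)
  + 24.21.254.0/24 (H2) depth=24
  del 128.251.98.95/32 (clear depth 32)
  + 0.0.0.0/0 (H0) depth=0
  lookup 128.224.0.27: bits 10000000111 walk d0:H0→d1:-→d2:-→d3:-→d4:-→d5:-→d6:-→d7:-→d8:-→d9:-→d10:-→d11:H0 -> H0
  lookup 128.251.98.2: bits 1000000011111011011000100 walk d0:H0→d1:-→d2:-→d3:-→d4:-→d5:-→d6:-→d7:-→d8:-→d9:-→d10:-→d11:H0→d12:-→d13:-→d14:-→d15:-→d16:-→d17:-→d18:-→d19:-→d20:-→d21:-→d22:-→d23:-→d24:H4→d25:- -> H4
  + 128.251.98.95/32 (H1) depth=32
  del 128.251.98.80/28 (clear depth 28)
  + 128.251.98.95/32 (H5) depth=32
  + 128.251.0.0/16 (H5) depth=16
  lookup 24.21.254.189: bits 0001100000010101111111101011 walk d0:H0→d1:-→d2:-→d3:-→d4:-→d5:-→d6:-→d7:-→d8:H5→d9:-→d10:-→d11:-→d12:-→d13:-→d14:-→d15:-→d16:-→d17:-→d18:-→d19:-→d20:-→d21:-→d22:-→d23:-→d24:H2→d25:-→d26:-→d27:H2→d28:H2 -> H2
  lookup 24.21.254.175: bits 000110000001010111111110101 walk d0:H0→d1:-→d2:-→d3:-→d4:-→d5:-→d6:-→d7:-→d8:H5→d9:-→d10:-→d11:-→d12:-→d13:-→d14:-→d15:-→d16:-→d17:-→d18:-→d19:-→d20:-→d21:-→d22:-→d23:-→d24:H2→d25:-→d26:-→d27:H2 -> H2
  lookup 128.251.98.95: bits 10000000111110110110001001011111 walk d0:H0→d1:-→d2:-→d3:-→d4:-→d5:-→d6:-→d7:-→d8:-→d9:-→d10:-→d11:H0→d12:-→d13:-→d14:-→d15:-→d16:H5→d17:-→d18:-→d19:-→d20:-→d21:-→d22:-→d23:-→d24:H4→d25:-→d26:-→d27:-→d28:-→d29:-→d30:-→d31:-→d32:H5 -> H5

== LOOKUPS ==
["H0","no-route","H4","H4","no-route","H0","H4","H2","H2","H5"]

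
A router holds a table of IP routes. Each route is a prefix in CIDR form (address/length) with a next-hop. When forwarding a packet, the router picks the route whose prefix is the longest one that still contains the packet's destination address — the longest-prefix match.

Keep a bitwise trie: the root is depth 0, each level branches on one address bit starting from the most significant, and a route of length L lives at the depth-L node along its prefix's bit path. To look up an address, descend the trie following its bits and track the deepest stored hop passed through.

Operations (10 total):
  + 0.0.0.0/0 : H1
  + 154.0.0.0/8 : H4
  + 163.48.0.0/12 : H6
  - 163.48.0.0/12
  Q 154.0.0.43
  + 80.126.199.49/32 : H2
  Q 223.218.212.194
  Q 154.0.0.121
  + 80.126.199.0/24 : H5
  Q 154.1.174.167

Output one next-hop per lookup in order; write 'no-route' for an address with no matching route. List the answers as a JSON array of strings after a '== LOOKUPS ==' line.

Trace:
  + 0.0.0.0/0 (H1) depth=0
  + 154.0.0.0/8 (H4) depth=8
  + 163.48.0.0/12 (H6) depth=12
  del 163.48.0.0/12 (clear depth 12)
  ? 154.0.0.43  path d0:H1→d1:-→d2:-→d3:-→d4:-→d5:-→d6:-→d7:-→d8:H4  best=H4
  + 80.126.199.49/32 (H2) depth=32
  ? 223.218.212.194  path d0:H1→d1:-  best=H1
  ? 154.0.0.121  path d0:H1→d1:-→d2:-→d3:-→d4:-→d5:-→d6:-→d7:-→d8:H4  best=H4
  + 80.126.199.0/24 (H5) depth=24
  ? 154.1.174.167  path d0:H1→d1:-→d2:-→d3:-→d4:-→d5:-→d6:-→d7:-→d8:H4  best=H4

== LOOKUPS ==
["H4","H1","H4","H4"]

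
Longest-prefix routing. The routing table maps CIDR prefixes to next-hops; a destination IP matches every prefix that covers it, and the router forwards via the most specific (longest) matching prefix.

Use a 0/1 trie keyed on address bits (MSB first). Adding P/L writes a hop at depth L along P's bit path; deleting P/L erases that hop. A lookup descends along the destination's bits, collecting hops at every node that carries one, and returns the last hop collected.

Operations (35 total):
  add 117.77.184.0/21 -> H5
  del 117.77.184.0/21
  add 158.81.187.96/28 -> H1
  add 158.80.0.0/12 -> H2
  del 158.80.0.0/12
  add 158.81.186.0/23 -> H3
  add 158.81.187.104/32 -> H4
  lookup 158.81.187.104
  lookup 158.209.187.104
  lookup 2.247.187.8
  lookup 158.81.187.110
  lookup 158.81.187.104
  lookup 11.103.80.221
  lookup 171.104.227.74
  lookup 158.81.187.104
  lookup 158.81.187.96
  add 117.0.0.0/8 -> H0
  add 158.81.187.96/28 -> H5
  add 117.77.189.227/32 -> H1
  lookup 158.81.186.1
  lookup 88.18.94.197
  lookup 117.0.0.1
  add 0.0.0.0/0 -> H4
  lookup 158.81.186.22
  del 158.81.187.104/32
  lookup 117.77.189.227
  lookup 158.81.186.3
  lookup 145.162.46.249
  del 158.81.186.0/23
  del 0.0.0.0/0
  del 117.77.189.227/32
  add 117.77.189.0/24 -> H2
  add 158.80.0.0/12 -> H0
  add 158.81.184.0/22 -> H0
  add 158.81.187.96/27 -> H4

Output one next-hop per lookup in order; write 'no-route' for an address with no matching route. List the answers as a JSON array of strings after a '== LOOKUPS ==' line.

Process each operation:
  add 117.77.184.0/21 -> H5 at depth 21
  - 117.77.184.0/21 clear@21
  add 158.81.187.96/28 -> H1 at depth 28
  add 158.80.0.0/12 -> H2 at depth 12
  - 158.80.0.0/12 clear@12
  add 158.81.186.0/23 -> H3 at depth 23
  add 158.81.187.104/32 -> H4 at depth 32
  lookup 158.81.187.104: bits 10011110010100011011101101101000 walk d0:-→d1:-→d2:-→d3:-→d4:-→d5:-→d6:-→d7:-→d8:-→d9:-→d10:-→d11:-→d12:-→d13:-→d14:-→d15:-→d16:-→d17:-→d18:-→d19:-→d20:-→d21:-→d22:-→d23:H3→d24:-→d25:-→d26:-→d27:-→d28:H1→d29:-→d30:-→d31:-→d32:H4 -> H4
  lookup 158.209.187.104: bits 10011110 walk d0:-→d1:-→d2:-→d3:-→d4:-→d5:-→d6:-→d7:-→d8:- -> no-route
  lookup 2.247.187.8: bits 0 walk d0:-→d1:- -> no-route
  lookup 158.81.187.110: bits 10011110010100011011101101101 walk d0:-→d1:-→d2:-→d3:-→d4:-→d5:-→d6:-→d7:-→d8:-→d9:-→d10:-→d11:-→d12:-→d13:-→d14:-→d15:-→d16:-→d17:-→d18:-→d19:-→d20:-→d21:-→d22:-→d23:H3→d24:-→d25:-→d26:-→d27:-→d28:H1→d29:- -> H1
  lookup 158.81.187.104: bits 10011110010100011011101101101000 walk d0:-→d1:-→d2:-→d3:-→d4:-→d5:-→d6:-→d7:-→d8:-→d9:-→d10:-→d11:-→d12:-→d13:-→d14:-→d15:-→d16:-→d17:-→d18:-→d19:-→d20:-→d21:-→d22:-→d23:H3→d24:-→d25:-→d26:-→d27:-→d28:H1→d29:-→d30:-→d31:-→d32:H4 -> H4
  lookup 11.103.80.221: bits 0 walk d0:-→d1:- -> no-route
  lookup 171.104.227.74: bits 10 walk d0:-→d1:-→d2:- -> no-route
  lookup 158.81.187.104: bits 10011110010100011011101101101000 walk d0:-→d1:-→d2:-→d3:-→d4:-→d5:-→d6:-→d7:-→d8:-→d9:-→d10:-→d11:-→d12:-→d13:-→d14:-→d15:-→d16:-→d17:-→d18:-→d19:-→d20:-→d21:-→d22:-→d23:H3→d24:-→d25:-→d26:-→d27:-→d28:H1→d29:-→d30:-→d31:-→d32:H4 -> H4
  lookup 158.81.187.96: bits 1001111001010001101110110110 walk d0:-→d1:-→d2:-→d3:-→d4:-→d5:-→d6:-→d7:-→d8:-→d9:-→d10:-→d11:-→d12:-→d13:-→d14:-→d15:-→d16:-→d17:-→d18:-→d19:-→d20:-→d21:-→d22:-→d23:H3→d24:-→d25:-→d26:-→d27:-→d28:H1 -> H1
  add 117.0.0.0/8 -> H0 at depth 8
  add 158.81.187.96/28 -> H5 at depth 28
  add 117.77.189.227/32 -> H1 at depth 32
  lookup 158.81.186.1: bits 10011110010100011011101 walk d0:-→d1:-→d2:-→d3:-→d4:-→d5:-→d6:-→d7:-→d8:-→d9:-→d10:-→d11:-→d12:-→d13:-→d14:-→d15:-→d16:-→d17:-→d18:-→d19:-→d20:-→d21:-→d22:-→d23:H3 -> H3
  lookup 88.18.94.197: bits 01 walk d0:-→d1:-→d2:- -> no-route
  lookup 117.0.0.1: bits 011101010 walk d0:-→d1:-→d2:-→d3:-→d4:-→d5:-→d6:-→d7:-→d8:H0→d9:- -> H0
  add 0.0.0.0/0 -> H4 at depth 0
  lookup 158.81.186.22: bits 10011110010100011011101 walk d0:H4→d1:-→d2:-→d3:-→d4:-→d5:-→d6:-→d7:-→d8:-→d9:-→d10:-→d11:-→d12:-→d13:-→d14:-→d15:-→d16:-→d17:-→d18:-→d19:-→d20:-→d21:-→d22:-→d23:H3 -> H3
  - 158.81.187.104/32 clear@32
  lookup 117.77.189.227: bits 01110101010011011011110111100011 walk d0:H4→d1:-→d2:-→d3:-→d4:-→d5:-→d6:-→d7:-→d8:H0→d9:-→d10:-→d11:-→d12:-→d13:-→d14:-→d15:-→d16:-→d17:-→d18:-→d19:-→d20:-→d21:-→d22:-→d23:-→d24:-→d25:-→d26:-→d27:-→d28:-→d29:-→d30:-→d31:-→d32:H1 -> H1
  lookup 158.81.186.3: bits 10011110010100011011101 walk d0:H4→d1:-→d2:-→d3:-→d4:-→d5:-→d6:-→d7:-→d8:-→d9:-→d10:-→d11:-→d12:-→d13:-→d14:-→d15:-→d16:-→d17:-→d18:-→d19:-→d20:-→d21:-→d22:-→d23:H3 -> H3
  lookup 145.162.46.249: bits 1001 walk d0:H4→d1:-→d2:-→d3:-→d4:- -> H4
  - 158.81.186.0/23 clear@23
  - 0.0.0.0/0 clear@0
  - 117.77.189.227/32 clear@32
  add 117.77.189.0/24 -> H2 at depth 24
  add 158.80.0.0/12 -> H0 at depth 12
  add 158.81.184.0/22 -> H0 at depth 22
  add 158.81.187.96/27 -> H4 at depth 27

== LOOKUPS ==
["H4","no-route","no-route","H1","H4","no-route","no-route","H4","H1","H3","no-route","H0","H3","H1","H3","H4"]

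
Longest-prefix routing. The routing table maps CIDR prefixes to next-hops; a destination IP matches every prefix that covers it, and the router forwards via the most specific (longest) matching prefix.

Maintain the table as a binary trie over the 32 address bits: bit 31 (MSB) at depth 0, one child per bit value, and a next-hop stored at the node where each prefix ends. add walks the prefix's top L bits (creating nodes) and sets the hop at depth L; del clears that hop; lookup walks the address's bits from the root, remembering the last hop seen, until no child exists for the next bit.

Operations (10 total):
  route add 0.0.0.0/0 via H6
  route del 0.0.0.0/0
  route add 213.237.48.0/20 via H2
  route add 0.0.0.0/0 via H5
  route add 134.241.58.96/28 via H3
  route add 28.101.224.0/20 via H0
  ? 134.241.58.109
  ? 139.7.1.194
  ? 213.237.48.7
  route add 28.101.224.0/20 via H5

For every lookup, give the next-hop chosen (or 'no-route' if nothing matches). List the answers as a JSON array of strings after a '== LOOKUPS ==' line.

Trace:
  add 0.0.0.0/0 -> H6 at depth 0
  del 0.0.0.0/0 (clear depth 0)
  add 213.237.48.0/20 -> H2 at depth 20
  add 0.0.0.0/0 -> H5 at depth 0
  add 134.241.58.96/28 -> H3 at depth 28
  add 28.101.224.0/20 -> H0 at depth 20
  lookup 134.241.58.109: bits 1000011011110001001110100110 walk d0:H5→d1:-→d2:-→d3:-→d4:-→d5:-→d6:-→d7:-→d8:-→d9:-→d10:-→d11:-→d12:-→d13:-→d14:-→d15:-→d16:-→d17:-→d18:-→d19:-→d20:-→d21:-→d22:-→d23:-→d24:-→d25:-→d26:-→d27:-→d28:H3 -> H3
  lookup 139.7.1.194: bits 1000 walk d0:H5→d1:-→d2:-→d3:-→d4:- -> H5
  lookup 213.237.48.7: bits 11010101111011010011 walk d0:H5→d1:-→d2:-→d3:-→d4:-→d5:-→d6:-→d7:-→d8:-→d9:-→d10:-→d11:-→d12:-→d13:-→d14:-→d15:-→d16:-→d17:-→d18:-→d19:-→d20:H2 -> H2
  add 28.101.224.0/20 -> H5 at depth 20

== LOOKUPS ==
["H3","H5","H2"]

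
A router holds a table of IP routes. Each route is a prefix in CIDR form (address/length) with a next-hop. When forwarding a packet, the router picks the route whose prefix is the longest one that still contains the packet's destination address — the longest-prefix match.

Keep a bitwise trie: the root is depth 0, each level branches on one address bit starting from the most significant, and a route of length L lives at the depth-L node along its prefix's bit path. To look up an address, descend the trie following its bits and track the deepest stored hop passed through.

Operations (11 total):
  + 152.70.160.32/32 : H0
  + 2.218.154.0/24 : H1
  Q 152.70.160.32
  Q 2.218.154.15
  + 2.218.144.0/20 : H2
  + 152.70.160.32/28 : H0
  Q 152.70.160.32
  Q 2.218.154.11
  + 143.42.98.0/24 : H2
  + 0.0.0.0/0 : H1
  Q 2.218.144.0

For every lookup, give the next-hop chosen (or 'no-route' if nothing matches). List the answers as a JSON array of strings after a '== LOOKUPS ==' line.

Apply in order:
  + 152.70.160.32/32 (H0) depth=32
  + 2.218.154.0/24 (H1) depth=24
  ? 152.70.160.32  path d0:-→d1:-→d2:-→d3:-→d4:-→d5:-→d6:-→d7:-→d8:-→d9:-→d10:-→d11:-→d12:-→d13:-→d14:-→d15:-→d16:-→d17:-→d18:-→d19:-→d20:-→d21:-→d22:-→d23:-→d24:-→d25:-→d26:-→d27:-→d28:-→d29:-→d30:-→d31:-→d32:H0  best=H0
  ? 2.218.154.15  path d0:-→d1:-→d2:-→d3:-→d4:-→d5:-→d6:-→d7:-→d8:-→d9:-→d10:-→d11:-→d12:-→d13:-→d14:-→d15:-→d16:-→d17:-→d18:-→d19:-→d20:-→d21:-→d22:-→d23:-→d24:H1  best=H1
  + 2.218.144.0/20 (H2) depth=20
  + 152.70.160.32/28 (H0) depth=28
  ? 152.70.160.32  path d0:-→d1:-→d2:-→d3:-→d4:-→d5:-→d6:-→d7:-→d8:-→d9:-→d10:-→d11:-→d12:-→d13:-→d14:-→d15:-→d16:-→d17:-→d18:-→d19:-→d20:-→d21:-→d22:-→d23:-→d24:-→d25:-→d26:-→d27:-→d28:H0→d29:-→d30:-→d31:-→d32:H0  best=H0
  ? 2.218.154.11  path d0:-→d1:-→d2:-→d3:-→d4:-→d5:-→d6:-→d7:-→d8:-→d9:-→d10:-→d11:-→d12:-→d13:-→d14:-→d15:-→d16:-→d17:-→d18:-→d19:-→d20:H2→d21:-→d22:-→d23:-→d24:H1  best=H1
  + 143.42.98.0/24 (H2) depth=24
  + 0.0.0.0/0 (H1) depth=0
  ? 2.218.144.0  path d0:H1→d1:-→d2:-→d3:-→d4:-→d5:-→d6:-→d7:-→d8:-→d9:-→d10:-→d11:-→d12:-→d13:-→d14:-→d15:-→d16:-→d17:-→d18:-→d19:-→d20:H2  best=H2

== LOOKUPS ==
["H0","H1","H0","H1","H2"]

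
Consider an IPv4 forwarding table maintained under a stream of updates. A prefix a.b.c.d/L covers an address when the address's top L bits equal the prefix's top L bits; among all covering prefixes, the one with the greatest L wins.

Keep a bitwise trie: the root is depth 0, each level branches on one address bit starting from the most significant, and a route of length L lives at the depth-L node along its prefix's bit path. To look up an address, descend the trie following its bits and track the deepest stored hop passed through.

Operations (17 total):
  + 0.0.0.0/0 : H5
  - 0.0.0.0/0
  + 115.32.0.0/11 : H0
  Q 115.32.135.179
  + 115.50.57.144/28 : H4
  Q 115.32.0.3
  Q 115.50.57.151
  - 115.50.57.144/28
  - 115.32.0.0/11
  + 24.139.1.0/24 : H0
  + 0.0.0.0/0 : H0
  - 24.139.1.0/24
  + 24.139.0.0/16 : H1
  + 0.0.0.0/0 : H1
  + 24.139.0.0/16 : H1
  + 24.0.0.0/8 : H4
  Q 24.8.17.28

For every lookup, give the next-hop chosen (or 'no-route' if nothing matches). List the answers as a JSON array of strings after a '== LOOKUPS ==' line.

Trace:
  add 0.0.0.0/0 -> H5 at depth 0
  - 0.0.0.0/0 clear@0
  add 115.32.0.0/11 -> H0 at depth 11
  Q 115.32.135.179: descend 01110011001 ; hops seen [H0] ; pick H0
  add 115.50.57.144/28 -> H4 at depth 28
  Q 115.32.0.3: descend 01110011001 ; hops seen [H0] ; pick H0
  Q 115.50.57.151: descend 0111001100110010001110011001 ; hops seen [H0,H4] ; pick H4
  - 115.50.57.144/28 clear@28
  - 115.32.0.0/11 clear@11
  add 24.139.1.0/24 -> H0 at depth 24
  add 0.0.0.0/0 -> H0 at depth 0
  - 24.139.1.0/24 clear@24
  add 24.139.0.0/16 -> H1 at depth 16
  add 0.0.0.0/0 -> H1 at depth 0
  add 24.139.0.0/16 -> H1 at depth 16
  add 24.0.0.0/8 -> H4 at depth 8
  Q 24.8.17.28: descend 00011000 ; hops seen [H1,H4] ; pick H4

== LOOKUPS ==
["H0","H0","H4","H4"]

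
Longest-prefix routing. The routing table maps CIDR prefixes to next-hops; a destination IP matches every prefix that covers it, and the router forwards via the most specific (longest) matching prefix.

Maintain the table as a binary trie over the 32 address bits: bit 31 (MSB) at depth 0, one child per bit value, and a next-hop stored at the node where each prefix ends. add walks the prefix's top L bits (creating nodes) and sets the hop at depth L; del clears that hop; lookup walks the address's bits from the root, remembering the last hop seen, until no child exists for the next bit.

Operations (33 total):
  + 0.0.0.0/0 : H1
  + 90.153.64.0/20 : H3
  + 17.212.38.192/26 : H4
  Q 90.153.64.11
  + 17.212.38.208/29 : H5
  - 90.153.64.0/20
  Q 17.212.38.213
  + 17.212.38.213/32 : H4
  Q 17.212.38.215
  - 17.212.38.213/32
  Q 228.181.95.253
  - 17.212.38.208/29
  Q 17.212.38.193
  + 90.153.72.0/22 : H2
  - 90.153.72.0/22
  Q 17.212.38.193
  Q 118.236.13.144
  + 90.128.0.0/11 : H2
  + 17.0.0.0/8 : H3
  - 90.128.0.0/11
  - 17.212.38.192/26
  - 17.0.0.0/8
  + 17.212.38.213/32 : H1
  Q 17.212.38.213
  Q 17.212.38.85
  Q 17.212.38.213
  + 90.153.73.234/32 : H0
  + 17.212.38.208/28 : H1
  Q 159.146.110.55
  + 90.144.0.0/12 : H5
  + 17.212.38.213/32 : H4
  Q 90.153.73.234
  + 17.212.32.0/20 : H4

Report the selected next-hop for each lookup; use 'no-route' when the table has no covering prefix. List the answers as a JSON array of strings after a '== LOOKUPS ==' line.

Process each operation:
  add 0.0.0.0/0 -> H1 at depth 0
  add 90.153.64.0/20 -> H3 at depth 20
  add 17.212.38.192/26 -> H4 at depth 26
  Q 90.153.64.11: descend 01011010100110010100 ; hops seen [H1,H3] ; pick H3
  add 17.212.38.208/29 -> H5 at depth 29
  - 90.153.64.0/20 clear@20
  Q 17.212.38.213: descend 00010001110101000010011011010 ; hops seen [H1,H4,H5] ; pick H5
  add 17.212.38.213/32 -> H4 at depth 32
  Q 17.212.38.215: descend 000100011101010000100110110101 ; hops seen [H1,H4,H5] ; pick H5
  - 17.212.38.213/32 clear@32
  Q 228.181.95.253: descend ε ; hops seen [H1] ; pick H1
  - 17.212.38.208/29 clear@29
  Q 17.212.38.193: descend 000100011101010000100110110 ; hops seen [H1,H4] ; pick H4
  add 90.153.72.0/22 -> H2 at depth 22
  - 90.153.72.0/22 clear@22
  Q 17.212.38.193: descend 000100011101010000100110110 ; hops seen [H1,H4] ; pick H4
  Q 118.236.13.144: descend 01 ; hops seen [H1] ; pick H1
  add 90.128.0.0/11 -> H2 at depth 11
  add 17.0.0.0/8 -> H3 at depth 8
  - 90.128.0.0/11 clear@11
  - 17.212.38.192/26 clear@26
  - 17.0.0.0/8 clear@8
  add 17.212.38.213/32 -> H1 at depth 32
  Q 17.212.38.213: descend 00010001110101000010011011010101 ; hops seen [H1,H1] ; pick H1
  Q 17.212.38.85: descend 000100011101010000100110 ; hops seen [H1] ; pick H1
  Q 17.212.38.213: descend 00010001110101000010011011010101 ; hops seen [H1,H1] ; pick H1
  add 90.153.73.234/32 -> H0 at depth 32
  add 17.212.38.208/28 -> H1 at depth 28
  Q 159.146.110.55: descend ε ; hops seen [H1] ; pick H1
  add 90.144.0.0/12 -> H5 at depth 12
  add 17.212.38.213/32 -> H4 at depth 32
  Q 90.153.73.234: descend 01011010100110010100100111101010 ; hops seen [H1,H5,H0] ; pick H0
  add 17.212.32.0/20 -> H4 at depth 20

== LOOKUPS ==
["H3","H5","H5","H1","H4","H4","H1","H1","H1","H1","H1","H0"]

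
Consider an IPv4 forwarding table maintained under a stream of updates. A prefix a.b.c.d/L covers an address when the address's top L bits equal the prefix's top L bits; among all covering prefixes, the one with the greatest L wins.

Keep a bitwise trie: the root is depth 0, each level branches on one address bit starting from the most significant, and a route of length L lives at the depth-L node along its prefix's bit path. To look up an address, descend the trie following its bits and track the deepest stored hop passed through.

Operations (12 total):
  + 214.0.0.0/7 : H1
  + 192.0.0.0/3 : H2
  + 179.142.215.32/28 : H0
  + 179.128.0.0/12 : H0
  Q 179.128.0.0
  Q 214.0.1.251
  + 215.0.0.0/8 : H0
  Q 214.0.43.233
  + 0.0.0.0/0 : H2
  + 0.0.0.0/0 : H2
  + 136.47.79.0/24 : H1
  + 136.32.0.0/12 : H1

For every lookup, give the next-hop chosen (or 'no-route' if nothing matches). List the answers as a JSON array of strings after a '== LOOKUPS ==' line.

Trace:
  add 214.0.0.0/7 -> H1 at depth 7
  add 192.0.0.0/3 -> H2 at depth 3
  add 179.142.215.32/28 -> H0 at depth 28
  add 179.128.0.0/12 -> H0 at depth 12
  ? 179.128.0.0  path d0:-→d1:-→d2:-→d3:-→d4:-→d5:-→d6:-→d7:-→d8:-→d9:-→d10:-→d11:-→d12:H0  best=H0
  ? 214.0.1.251  path d0:-→d1:-→d2:-→d3:H2→d4:-→d5:-→d6:-→d7:H1  best=H1
  add 215.0.0.0/8 -> H0 at depth 8
  ? 214.0.43.233  path d0:-→d1:-→d2:-→d3:H2→d4:-→d5:-→d6:-→d7:H1  best=H1
  add 0.0.0.0/0 -> H2 at depth 0
  add 0.0.0.0/0 -> H2 at depth 0
  add 136.47.79.0/24 -> H1 at depth 24
  add 136.32.0.0/12 -> H1 at depth 12

== LOOKUPS ==
["H0","H1","H1"]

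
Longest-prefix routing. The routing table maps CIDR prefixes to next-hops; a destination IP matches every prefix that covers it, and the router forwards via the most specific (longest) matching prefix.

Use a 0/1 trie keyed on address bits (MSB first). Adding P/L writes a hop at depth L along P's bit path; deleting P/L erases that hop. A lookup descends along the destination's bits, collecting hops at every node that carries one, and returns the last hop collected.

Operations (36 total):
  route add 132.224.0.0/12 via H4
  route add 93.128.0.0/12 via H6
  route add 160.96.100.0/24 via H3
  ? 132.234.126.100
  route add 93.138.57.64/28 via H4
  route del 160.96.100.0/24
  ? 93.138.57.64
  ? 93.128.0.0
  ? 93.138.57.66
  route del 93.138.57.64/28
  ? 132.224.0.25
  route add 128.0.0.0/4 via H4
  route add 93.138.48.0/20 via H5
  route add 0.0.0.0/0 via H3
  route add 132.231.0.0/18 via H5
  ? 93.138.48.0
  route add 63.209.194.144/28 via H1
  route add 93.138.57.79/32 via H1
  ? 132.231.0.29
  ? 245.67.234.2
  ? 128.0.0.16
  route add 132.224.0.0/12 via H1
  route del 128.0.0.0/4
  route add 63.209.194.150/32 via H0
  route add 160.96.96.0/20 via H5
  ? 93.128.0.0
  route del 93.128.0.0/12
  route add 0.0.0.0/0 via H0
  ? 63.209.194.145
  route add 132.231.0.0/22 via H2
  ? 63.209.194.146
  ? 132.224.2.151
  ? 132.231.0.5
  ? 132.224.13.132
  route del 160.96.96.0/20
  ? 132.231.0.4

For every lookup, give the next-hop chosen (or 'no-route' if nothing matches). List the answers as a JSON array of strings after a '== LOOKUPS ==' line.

Apply in order:
  + 132.224.0.0/12 (H4) depth=12
  + 93.128.0.0/12 (H6) depth=12
  + 160.96.100.0/24 (H3) depth=24
  lookup 132.234.126.100: bits 100001001110 walk d0:-→d1:-→d2:-→d3:-→d4:-→d5:-→d6:-→d7:-→d8:-→d9:-→d10:-→d11:-→d12:H4 -> H4
  + 93.138.57.64/28 (H4) depth=28
  del 160.96.100.0/24 (clear depth 24)
  lookup 93.138.57.64: bits 0101110110001010001110010100 walk d0:-→d1:-→d2:-→d3:-→d4:-→d5:-→d6:-→d7:-→d8:-→d9:-→d10:-→d11:-→d12:H6→d13:-→d14:-→d15:-→d16:-→d17:-→d18:-→d19:-→d20:-→d21:-→d22:-→d23:-→d24:-→d25:-→d26:-→d27:-→d28:H4 -> H4
  lookup 93.128.0.0: bits 010111011000 walk d0:-→d1:-→d2:-→d3:-→d4:-→d5:-→d6:-→d7:-→d8:-→d9:-→d10:-→d11:-→d12:H6 -> H6
  lookup 93.138.57.66: bits 0101110110001010001110010100 walk d0:-→d1:-→d2:-→d3:-→d4:-→d5:-→d6:-→d7:-→d8:-→d9:-→d10:-→d11:-→d12:H6→d13:-→d14:-→d15:-→d16:-→d17:-→d18:-→d19:-→d20:-→d21:-→d22:-→d23:-→d24:-→d25:-→d26:-→d27:-→d28:H4 -> H4
  del 93.138.57.64/28 (clear depth 28)
  lookup 132.224.0.25: bits 100001001110 walk d0:-→d1:-→d2:-→d3:-→d4:-→d5:-→d6:-→d7:-→d8:-→d9:-→d10:-→d11:-→d12:H4 -> H4
  + 128.0.0.0/4 (H4) depth=4
  + 93.138.48.0/20 (H5) depth=20
  + 0.0.0.0/0 (H3) depth=0
  + 132.231.0.0/18 (H5) depth=18
  lookup 93.138.48.0: bits 01011101100010100011 walk d0:H3→d1:-→d2:-→d3:-→d4:-→d5:-→d6:-→d7:-→d8:-→d9:-→d10:-→d11:-→d12:H6→d13:-→d14:-→d15:-→d16:-→d17:-→d18:-→d19:-→d20:H5 -> H5
  + 63.209.194.144/28 (H1) depth=28
  + 93.138.57.79/32 (H1) depth=32
  lookup 132.231.0.29: bits 100001001110011100 walk d0:H3→d1:-→d2:-→d3:-→d4:H4→d5:-→d6:-→d7:-→d8:-→d9:-→d10:-→d11:-→d12:H4→d13:-→d14:-→d15:-→d16:-→d17:-→d18:H5 -> H5
  lookup 245.67.234.2: bits 1 walk d0:H3→d1:- -> H3
  lookup 128.0.0.16: bits 10000 walk d0:H3→d1:-→d2:-→d3:-→d4:H4→d5:- -> H4
  + 132.224.0.0/12 (H1) depth=12
  del 128.0.0.0/4 (clear depth 4)
  + 63.209.194.150/32 (H0) depth=32
  + 160.96.96.0/20 (H5) depth=20
  lookup 93.128.0.0: bits 010111011000 walk d0:H3→d1:-→d2:-→d3:-→d4:-→d5:-→d6:-→d7:-→d8:-→d9:-→d10:-→d11:-→d12:H6 -> H6
  del 93.128.0.0/12 (clear depth 12)
  + 0.0.0.0/0 (H0) depth=0
  lookup 63.209.194.145: bits 00111111110100011100001010010 walk d0:H0→d1:-→d2:-→d3:-→d4:-→d5:-→d6:-→d7:-→d8:-→d9:-→d10:-→d11:-→d12:-→d13:-→d14:-→d15:-→d16:-→d17:-→d18:-→d19:-→d20:-→d21:-→d22:-→d23:-→d24:-→d25:-→d26:-→d27:-→d28:H1→d29:- -> H1
  + 132.231.0.0/22 (H2) depth=22
  lookup 63.209.194.146: bits 00111111110100011100001010010 walk d0:H0→d1:-→d2:-→d3:-→d4:-→d5:-→d6:-→d7:-→d8:-→d9:-→d10:-→d11:-→d12:-→d13:-→d14:-→d15:-→d16:-→d17:-→d18:-→d19:-→d20:-→d21:-→d22:-→d23:-→d24:-→d25:-→d26:-→d27:-→d28:H1→d29:- -> H1
  lookup 132.224.2.151: bits 1000010011100 walk d0:H0→d1:-→d2:-→d3:-→d4:-→d5:-→d6:-→d7:-→d8:-→d9:-→d10:-→d11:-→d12:H1→d13:- -> H1
  lookup 132.231.0.5: bits 1000010011100111000000 walk d0:H0→d1:-→d2:-→d3:-→d4:-→d5:-→d6:-→d7:-→d8:-→d9:-→d10:-→d11:-→d12:H1→d13:-→d14:-→d15:-→d16:-→d17:-→d18:H5→d19:-→d20:-→d21:-→d22:H2 -> H2
  lookup 132.224.13.132: bits 1000010011100 walk d0:H0→d1:-→d2:-→d3:-→d4:-→d5:-→d6:-→d7:-→d8:-→d9:-→d10:-→d11:-→d12:H1→d13:- -> H1
  del 160.96.96.0/20 (clear depth 20)
  lookup 132.231.0.4: bits 1000010011100111000000 walk d0:H0→d1:-→d2:-→d3:-→d4:-→d5:-→d6:-→d7:-→d8:-→d9:-→d10:-→d11:-→d12:H1→d13:-→d14:-→d15:-→d16:-→d17:-→d18:H5→d19:-→d20:-→d21:-→d22:H2 -> H2

== LOOKUPS ==
["H4","H4","H6","H4","H4","H5","H5","H3","H4","H6","H1","H1","H1","H2","H1","H2"]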